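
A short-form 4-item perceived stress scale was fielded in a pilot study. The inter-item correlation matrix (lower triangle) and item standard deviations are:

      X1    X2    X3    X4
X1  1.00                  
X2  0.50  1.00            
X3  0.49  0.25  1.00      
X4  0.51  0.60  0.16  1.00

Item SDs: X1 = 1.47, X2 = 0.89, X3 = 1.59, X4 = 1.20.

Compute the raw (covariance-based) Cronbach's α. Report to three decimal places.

α = 0.715

Σσ²ᵢ = 1.47² + 0.89² + 1.59² + 1.20² = 6.9211
Covariances σ_ij = r_ij · s_i · s_j:
  σ(X1,X2) = 0.50 × 1.47 × 0.89 = 0.6542
  σ(X1,X3) = 0.49 × 1.47 × 1.59 = 1.1453
  σ(X1,X4) = 0.51 × 1.47 × 1.20 = 0.8996
  σ(X2,X3) = 0.25 × 0.89 × 1.59 = 0.3538
  σ(X2,X4) = 0.60 × 0.89 × 1.20 = 0.6408
  σ(X3,X4) = 0.16 × 1.59 × 1.20 = 0.3053
σ²_T = Σσ²ᵢ + 2·Σσ_ij = 6.9211 + 2 × 3.9990 = 14.9191
α = (4/3)·(1 − 6.9211/14.9191) = 0.715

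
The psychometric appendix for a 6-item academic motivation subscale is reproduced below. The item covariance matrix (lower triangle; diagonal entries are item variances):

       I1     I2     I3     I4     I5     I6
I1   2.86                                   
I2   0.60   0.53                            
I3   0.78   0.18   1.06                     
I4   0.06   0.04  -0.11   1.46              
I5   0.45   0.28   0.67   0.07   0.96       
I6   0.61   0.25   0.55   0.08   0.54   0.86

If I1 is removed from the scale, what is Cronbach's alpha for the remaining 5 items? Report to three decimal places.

Cronbach's alpha = 0.639

Remaining items: I2, I3, I4, I5, I6 (k = 5).
sum of item variances = 0.53 + 1.06 + 1.46 + 0.96 + 0.86 = 4.87
σ²_total = 4.87 + 2 × 2.55 = 9.97
α (item deleted) = (5/4)·(1 − 4.87/9.97) = 0.639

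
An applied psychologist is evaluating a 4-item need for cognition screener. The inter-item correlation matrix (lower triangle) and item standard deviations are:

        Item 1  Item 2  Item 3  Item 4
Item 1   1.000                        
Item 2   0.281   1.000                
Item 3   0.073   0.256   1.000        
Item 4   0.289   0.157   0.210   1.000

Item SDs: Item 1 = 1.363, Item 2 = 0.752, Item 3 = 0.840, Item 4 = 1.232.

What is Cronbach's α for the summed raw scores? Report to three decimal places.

Cronbach's α = 0.497

Σσ²ᵢ = 1.363² + 0.752² + 0.840² + 1.232² = 4.6467
Covariances σ_ij = r_ij · s_i · s_j:
  σ(Item 1,Item 2) = 0.281 × 1.363 × 0.752 = 0.2880
  σ(Item 1,Item 3) = 0.073 × 1.363 × 0.840 = 0.0836
  σ(Item 1,Item 4) = 0.289 × 1.363 × 1.232 = 0.4853
  σ(Item 2,Item 3) = 0.256 × 0.752 × 0.840 = 0.1617
  σ(Item 2,Item 4) = 0.157 × 0.752 × 1.232 = 0.1455
  σ(Item 3,Item 4) = 0.210 × 0.840 × 1.232 = 0.2173
σ²_T = Σσ²ᵢ + 2·Σσ_ij = 4.6467 + 2 × 1.3814 = 7.4095
α = (4/3)·(1 − 4.6467/7.4095) = 0.497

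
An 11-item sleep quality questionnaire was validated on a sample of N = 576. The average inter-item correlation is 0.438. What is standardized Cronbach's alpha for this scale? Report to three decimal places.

Standardized α = k·r̄ / (1 + (k−1)·r̄) = 11 × 0.438 / (1 + 10 × 0.438)
  = 4.8180 / 5.3800 = 0.896

α = 0.896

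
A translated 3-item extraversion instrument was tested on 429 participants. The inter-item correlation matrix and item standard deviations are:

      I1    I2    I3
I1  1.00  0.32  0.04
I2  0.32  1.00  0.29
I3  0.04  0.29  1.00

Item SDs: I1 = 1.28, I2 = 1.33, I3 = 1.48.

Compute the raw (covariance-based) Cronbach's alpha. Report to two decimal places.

Σσ²ᵢ = 1.28² + 1.33² + 1.48² = 5.5977
Covariances σ_ij = r_ij · s_i · s_j:
  σ(I1,I2) = 0.32 × 1.28 × 1.33 = 0.5448
  σ(I1,I3) = 0.04 × 1.28 × 1.48 = 0.0758
  σ(I2,I3) = 0.29 × 1.33 × 1.48 = 0.5708
σ²_T = Σσ²ᵢ + 2·Σσ_ij = 5.5977 + 2 × 1.1914 = 7.9805
α = (3/2)·(1 − 5.5977/7.9805) = 0.45

α = 0.45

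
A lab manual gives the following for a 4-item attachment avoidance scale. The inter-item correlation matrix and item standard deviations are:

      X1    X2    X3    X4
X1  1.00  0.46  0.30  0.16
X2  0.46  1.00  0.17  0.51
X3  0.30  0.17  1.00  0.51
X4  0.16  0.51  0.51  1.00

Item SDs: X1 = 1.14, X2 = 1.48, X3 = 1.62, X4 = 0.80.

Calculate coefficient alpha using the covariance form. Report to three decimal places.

α = 0.643

Σσ²ᵢ = 1.14² + 1.48² + 1.62² + 0.80² = 6.7544
Covariances σ_ij = r_ij · s_i · s_j:
  σ(X1,X2) = 0.46 × 1.14 × 1.48 = 0.7761
  σ(X1,X3) = 0.30 × 1.14 × 1.62 = 0.5540
  σ(X1,X4) = 0.16 × 1.14 × 0.80 = 0.1459
  σ(X2,X3) = 0.17 × 1.48 × 1.62 = 0.4076
  σ(X2,X4) = 0.51 × 1.48 × 0.80 = 0.6038
  σ(X3,X4) = 0.51 × 1.62 × 0.80 = 0.6610
σ²_T = Σσ²ᵢ + 2·Σσ_ij = 6.7544 + 2 × 3.1484 = 13.0512
α = (4/3)·(1 − 6.7544/13.0512) = 0.643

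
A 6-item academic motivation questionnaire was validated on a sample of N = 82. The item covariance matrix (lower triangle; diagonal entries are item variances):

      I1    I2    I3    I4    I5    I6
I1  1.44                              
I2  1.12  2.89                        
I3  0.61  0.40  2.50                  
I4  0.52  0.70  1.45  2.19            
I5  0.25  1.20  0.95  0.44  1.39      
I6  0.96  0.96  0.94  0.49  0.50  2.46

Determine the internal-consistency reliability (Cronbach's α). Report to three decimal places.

ΣVar(i) = 1.44 + 2.89 + 2.50 + 2.19 + 1.39 + 2.46 = 12.87
Σ_{i<j} σ_ij = 11.49
total variance = 12.87 + 2 × 11.49 = 35.85
α = (k/(k−1))·(1 − ΣVar(i)/total variance) = (6/5)·(1 − 12.87/35.85) = 0.769

α = 0.769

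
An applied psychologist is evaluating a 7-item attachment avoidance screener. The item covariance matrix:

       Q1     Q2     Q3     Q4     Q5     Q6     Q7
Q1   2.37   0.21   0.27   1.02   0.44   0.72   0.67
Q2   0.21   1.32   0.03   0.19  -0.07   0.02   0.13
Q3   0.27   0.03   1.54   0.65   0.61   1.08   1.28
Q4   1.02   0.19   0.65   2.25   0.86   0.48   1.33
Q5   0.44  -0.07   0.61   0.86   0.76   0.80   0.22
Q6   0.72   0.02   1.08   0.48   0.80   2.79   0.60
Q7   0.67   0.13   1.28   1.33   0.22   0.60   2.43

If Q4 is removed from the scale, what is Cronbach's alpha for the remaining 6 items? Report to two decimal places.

Cronbach's alpha = 0.67

Remaining items: Q1, Q2, Q3, Q5, Q6, Q7 (k = 6).
ΣVar(i) = 2.37 + 1.32 + 1.54 + 0.76 + 2.79 + 2.43 = 11.21
total variance = 11.21 + 2 × 7.01 = 25.23
α (item deleted) = (6/5)·(1 − 11.21/25.23) = 0.67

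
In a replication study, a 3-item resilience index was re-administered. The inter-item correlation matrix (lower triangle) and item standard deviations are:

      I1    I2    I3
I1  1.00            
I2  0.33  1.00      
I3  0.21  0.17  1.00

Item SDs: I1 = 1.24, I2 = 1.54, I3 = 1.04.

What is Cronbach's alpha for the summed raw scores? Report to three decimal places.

Cronbach's alpha = 0.480

Σσ²ᵢ = 1.24² + 1.54² + 1.04² = 4.9908
Covariances σ_ij = r_ij · s_i · s_j:
  σ(I1,I2) = 0.33 × 1.24 × 1.54 = 0.6302
  σ(I1,I3) = 0.21 × 1.24 × 1.04 = 0.2708
  σ(I2,I3) = 0.17 × 1.54 × 1.04 = 0.2723
σ²_T = Σσ²ᵢ + 2·Σσ_ij = 4.9908 + 2 × 1.1733 = 7.3374
α = (3/2)·(1 − 4.9908/7.3374) = 0.480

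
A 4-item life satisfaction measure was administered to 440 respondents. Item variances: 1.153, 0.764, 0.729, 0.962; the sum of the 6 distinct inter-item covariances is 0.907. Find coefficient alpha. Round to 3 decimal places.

Σσ²ᵢ = 1.153 + 0.764 + 0.729 + 0.962 = 3.608
Sum of distinct covariances = 0.907
σ²_T = Σσ²ᵢ + 2·Σcov = 3.608 + 2 × 0.907 = 5.422
α = (4/3)·(1 − 3.608/5.422) = 0.446

coefficient alpha = 0.446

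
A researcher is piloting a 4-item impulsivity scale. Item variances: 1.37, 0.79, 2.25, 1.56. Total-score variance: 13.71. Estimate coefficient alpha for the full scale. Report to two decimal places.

α = 0.75

Σσᵢ² = 1.37 + 0.79 + 2.25 + 1.56 = 5.97
α = (k/(k−1))·(1 − Σσᵢ²/total variance) = (4/3)·(1 − 5.97/13.71) = 0.75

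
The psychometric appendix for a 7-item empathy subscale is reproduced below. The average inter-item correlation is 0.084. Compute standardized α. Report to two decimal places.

Standardized α = k·r̄ / (1 + (k−1)·r̄) = 7 × 0.084 / (1 + 6 × 0.084)
  = 0.5880 / 1.5040 = 0.39

α = 0.39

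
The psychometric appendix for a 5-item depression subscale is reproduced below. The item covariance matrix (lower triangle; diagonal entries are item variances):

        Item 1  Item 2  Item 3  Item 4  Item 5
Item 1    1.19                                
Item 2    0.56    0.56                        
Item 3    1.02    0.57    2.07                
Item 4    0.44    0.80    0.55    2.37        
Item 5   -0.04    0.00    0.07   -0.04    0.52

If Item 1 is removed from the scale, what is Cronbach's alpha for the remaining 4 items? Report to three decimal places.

Remaining items: Item 2, Item 3, Item 4, Item 5 (k = 4).
sum of item variances = 0.56 + 2.07 + 2.37 + 0.52 = 5.52
σ²_T = 5.52 + 2 × 1.95 = 9.42
α (item deleted) = (4/3)·(1 − 5.52/9.42) = 0.552

Cronbach's alpha = 0.552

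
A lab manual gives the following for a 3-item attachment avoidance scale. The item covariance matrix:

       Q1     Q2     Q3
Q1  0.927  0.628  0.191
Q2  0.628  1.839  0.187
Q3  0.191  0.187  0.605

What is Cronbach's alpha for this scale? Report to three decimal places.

ΣVar(i) = 0.927 + 1.839 + 0.605 = 3.371
Σ_{i<j} σ_ij = 1.006
total variance = 3.371 + 2 × 1.006 = 5.383
α = (k/(k−1))·(1 − ΣVar(i)/total variance) = (3/2)·(1 − 3.371/5.383) = 0.561

Cronbach's alpha = 0.561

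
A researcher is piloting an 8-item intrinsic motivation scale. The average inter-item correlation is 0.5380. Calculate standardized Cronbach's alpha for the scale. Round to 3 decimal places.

Standardized α = k·r̄ / (1 + (k−1)·r̄) = 8 × 0.5380 / (1 + 7 × 0.5380)
  = 4.3040 / 4.7660 = 0.903

α = 0.903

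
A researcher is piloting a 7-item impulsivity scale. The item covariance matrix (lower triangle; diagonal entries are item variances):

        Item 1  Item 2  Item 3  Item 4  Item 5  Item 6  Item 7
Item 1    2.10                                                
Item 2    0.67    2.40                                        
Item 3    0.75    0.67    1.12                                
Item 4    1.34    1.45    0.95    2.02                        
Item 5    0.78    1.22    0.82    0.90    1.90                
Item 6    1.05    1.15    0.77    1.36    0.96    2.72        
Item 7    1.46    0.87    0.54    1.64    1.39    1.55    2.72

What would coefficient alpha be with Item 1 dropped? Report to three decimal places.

Remaining items: Item 2, Item 3, Item 4, Item 5, Item 6, Item 7 (k = 6).
sum of item variances = 2.40 + 1.12 + 2.02 + 1.90 + 2.72 + 2.72 = 12.88
σ²_T = 12.88 + 2 × 16.24 = 45.36
α (item deleted) = (6/5)·(1 − 12.88/45.36) = 0.859

coefficient alpha = 0.859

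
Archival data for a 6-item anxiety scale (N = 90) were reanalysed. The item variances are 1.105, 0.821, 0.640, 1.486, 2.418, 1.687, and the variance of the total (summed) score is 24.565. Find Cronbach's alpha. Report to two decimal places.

ΣVar(i) = 1.105 + 0.821 + 0.640 + 1.486 + 2.418 + 1.687 = 8.157
α = (k/(k−1))·(1 − ΣVar(i)/total variance) = (6/5)·(1 − 8.157/24.565) = 0.80

Cronbach's alpha = 0.80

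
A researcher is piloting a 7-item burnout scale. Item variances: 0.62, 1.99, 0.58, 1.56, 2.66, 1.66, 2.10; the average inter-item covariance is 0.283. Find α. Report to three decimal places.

ΣVar(i) = 0.62 + 1.99 + 0.58 + 1.56 + 2.66 + 1.66 + 2.10 = 11.17
Sum of the 21 distinct covariances = 21 × 0.283 = 5.943
total variance = ΣVar(i) + 2·Σcov = 11.17 + 2 × 5.943 = 23.056
α = (7/6)·(1 − 11.17/23.056) = 0.601

α = 0.601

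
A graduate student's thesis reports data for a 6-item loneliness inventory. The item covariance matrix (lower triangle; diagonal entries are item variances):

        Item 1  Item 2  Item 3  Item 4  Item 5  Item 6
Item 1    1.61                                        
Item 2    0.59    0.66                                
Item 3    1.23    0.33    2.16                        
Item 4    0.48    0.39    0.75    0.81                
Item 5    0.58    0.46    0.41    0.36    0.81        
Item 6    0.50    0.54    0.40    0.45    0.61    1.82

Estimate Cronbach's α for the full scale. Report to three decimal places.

Cronbach's α = 0.807

sum of item variances = 1.61 + 0.66 + 2.16 + 0.81 + 0.81 + 1.82 = 7.87
Σ_{i<j} σ_ij = 8.08
σ²_total = 7.87 + 2 × 8.08 = 24.03
α = (k/(k−1))·(1 − sum of item variances/σ²_total) = (6/5)·(1 − 7.87/24.03) = 0.807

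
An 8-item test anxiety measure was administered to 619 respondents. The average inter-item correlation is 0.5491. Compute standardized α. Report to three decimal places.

Standardized α = k·r̄ / (1 + (k−1)·r̄) = 8 × 0.5491 / (1 + 7 × 0.5491)
  = 4.3928 / 4.8437 = 0.907

standardized α = 0.907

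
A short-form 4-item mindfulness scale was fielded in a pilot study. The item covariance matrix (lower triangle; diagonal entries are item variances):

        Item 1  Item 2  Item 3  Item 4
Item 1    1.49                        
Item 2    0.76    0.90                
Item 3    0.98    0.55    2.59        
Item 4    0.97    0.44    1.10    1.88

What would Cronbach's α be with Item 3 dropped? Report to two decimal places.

Remaining items: Item 1, Item 2, Item 4 (k = 3).
Σσ²ᵢ = 1.49 + 0.90 + 1.88 = 4.27
Var(T) = 4.27 + 2 × 2.17 = 8.61
α (item deleted) = (3/2)·(1 − 4.27/8.61) = 0.76

α = 0.76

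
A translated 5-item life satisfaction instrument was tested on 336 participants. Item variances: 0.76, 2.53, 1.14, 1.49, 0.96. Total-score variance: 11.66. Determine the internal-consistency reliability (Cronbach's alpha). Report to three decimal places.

Σσᵢ² = 0.76 + 2.53 + 1.14 + 1.49 + 0.96 = 6.88
α = (k/(k−1))·(1 − Σσᵢ²/σ²_total) = (5/4)·(1 − 6.88/11.66) = 0.512

α = 0.512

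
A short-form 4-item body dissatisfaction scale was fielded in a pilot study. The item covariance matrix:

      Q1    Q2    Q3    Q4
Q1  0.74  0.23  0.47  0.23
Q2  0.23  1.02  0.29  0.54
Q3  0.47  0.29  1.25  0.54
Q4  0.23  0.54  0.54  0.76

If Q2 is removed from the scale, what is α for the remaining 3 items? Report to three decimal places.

α = 0.711

Remaining items: Q1, Q3, Q4 (k = 3).
sum of item variances = 0.74 + 1.25 + 0.76 = 2.75
total variance = 2.75 + 2 × 1.24 = 5.23
α (item deleted) = (3/2)·(1 − 2.75/5.23) = 0.711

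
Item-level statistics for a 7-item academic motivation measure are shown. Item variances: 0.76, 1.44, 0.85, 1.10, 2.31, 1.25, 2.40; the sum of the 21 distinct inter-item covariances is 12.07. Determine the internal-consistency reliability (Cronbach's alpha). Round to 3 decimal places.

Cronbach's alpha = 0.822

sum of item variances = 0.76 + 1.44 + 0.85 + 1.10 + 2.31 + 1.25 + 2.40 = 10.11
Sum of distinct covariances = 12.07
σ²_total = sum of item variances + 2·Σcov = 10.11 + 2 × 12.07 = 34.25
α = (7/6)·(1 − 10.11/34.25) = 0.822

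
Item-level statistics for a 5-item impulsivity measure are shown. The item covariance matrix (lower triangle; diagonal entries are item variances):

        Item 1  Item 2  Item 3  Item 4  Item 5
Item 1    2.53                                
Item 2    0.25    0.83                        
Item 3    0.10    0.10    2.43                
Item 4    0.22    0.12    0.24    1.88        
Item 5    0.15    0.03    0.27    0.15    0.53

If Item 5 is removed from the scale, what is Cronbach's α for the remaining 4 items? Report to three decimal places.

Cronbach's α = 0.282

Remaining items: Item 1, Item 2, Item 3, Item 4 (k = 4).
sum of item variances = 2.53 + 0.83 + 2.43 + 1.88 = 7.67
σ²_total = 7.67 + 2 × 1.03 = 9.73
α (item deleted) = (4/3)·(1 − 7.67/9.73) = 0.282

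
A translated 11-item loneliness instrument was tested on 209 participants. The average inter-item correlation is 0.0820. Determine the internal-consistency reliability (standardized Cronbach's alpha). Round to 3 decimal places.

Standardized α = k·r̄ / (1 + (k−1)·r̄) = 11 × 0.0820 / (1 + 10 × 0.0820)
  = 0.9020 / 1.8200 = 0.496

standardized Cronbach's alpha = 0.496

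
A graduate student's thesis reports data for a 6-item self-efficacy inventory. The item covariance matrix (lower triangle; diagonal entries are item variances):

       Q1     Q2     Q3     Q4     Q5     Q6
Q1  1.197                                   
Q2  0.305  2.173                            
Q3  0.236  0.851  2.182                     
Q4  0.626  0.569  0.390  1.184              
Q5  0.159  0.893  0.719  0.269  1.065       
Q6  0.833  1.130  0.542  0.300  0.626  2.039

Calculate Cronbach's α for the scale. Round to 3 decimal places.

ΣVar(i) = 1.197 + 2.173 + 2.182 + 1.184 + 1.065 + 2.039 = 9.840
Sum of the distinct covariances = 8.448
total variance = 9.840 + 2 × 8.448 = 26.736
α = (k/(k−1))·(1 − ΣVar(i)/total variance) = (6/5)·(1 − 9.840/26.736) = 0.758

Cronbach's α = 0.758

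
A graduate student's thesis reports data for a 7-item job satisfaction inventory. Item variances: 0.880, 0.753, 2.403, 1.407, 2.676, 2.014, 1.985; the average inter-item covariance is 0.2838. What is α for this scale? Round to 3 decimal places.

α = 0.579

Σσᵢ² = 0.880 + 0.753 + 2.403 + 1.407 + 2.676 + 2.014 + 1.985 = 12.118
Sum of the 21 distinct covariances = 21 × 0.2838 = 5.9598
σ²_T = Σσᵢ² + 2·Σcov = 12.118 + 2 × 5.9598 = 24.0376
α = (7/6)·(1 − 12.118/24.0376) = 0.579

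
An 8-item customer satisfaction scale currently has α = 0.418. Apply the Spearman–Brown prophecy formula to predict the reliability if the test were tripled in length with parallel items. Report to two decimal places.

Length factor m = 3
α' = m·α / (1 + (m−1)·α)
   = 3 × 0.418 / (1 + (3 − 1) × 0.418)
   = 1.2540 / 1.8360 = 0.68

predicted reliability = 0.68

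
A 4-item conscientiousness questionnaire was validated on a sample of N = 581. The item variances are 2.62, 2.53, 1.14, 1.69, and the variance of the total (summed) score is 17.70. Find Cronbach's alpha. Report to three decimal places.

Cronbach's alpha = 0.732

Σσᵢ² = 2.62 + 2.53 + 1.14 + 1.69 = 7.98
α = (k/(k−1))·(1 − Σσᵢ²/total variance) = (4/3)·(1 − 7.98/17.70) = 0.732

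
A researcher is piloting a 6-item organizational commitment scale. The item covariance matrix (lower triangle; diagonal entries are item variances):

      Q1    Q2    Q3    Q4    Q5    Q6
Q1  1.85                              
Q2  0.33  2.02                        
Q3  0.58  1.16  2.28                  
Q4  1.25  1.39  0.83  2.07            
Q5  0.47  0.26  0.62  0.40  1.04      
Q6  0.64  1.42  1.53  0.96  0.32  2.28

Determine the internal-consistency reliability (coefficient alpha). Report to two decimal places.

coefficient alpha = 0.81

ΣVar(i) = 1.85 + 2.02 + 2.28 + 2.07 + 1.04 + 2.28 = 11.54
Sum of the distinct covariances = 12.16
σ²_total = 11.54 + 2 × 12.16 = 35.86
α = (k/(k−1))·(1 − ΣVar(i)/σ²_total) = (6/5)·(1 − 11.54/35.86) = 0.81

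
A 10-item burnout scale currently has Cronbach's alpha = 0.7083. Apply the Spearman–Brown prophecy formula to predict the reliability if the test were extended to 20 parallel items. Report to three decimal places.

Length factor m = 20/10 = 2.0000
α' = m·α / (1 + (m−1)·α)
   = 20/10 × 0.7083 / (1 + (20/10 − 1) × 0.7083)
   = 1.4166 / 1.7083 = 0.829

predicted reliability = 0.829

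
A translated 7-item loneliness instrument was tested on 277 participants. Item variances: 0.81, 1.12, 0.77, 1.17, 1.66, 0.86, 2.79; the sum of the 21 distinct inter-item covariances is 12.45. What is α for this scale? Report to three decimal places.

α = 0.852

sum of item variances = 0.81 + 1.12 + 0.77 + 1.17 + 1.66 + 0.86 + 2.79 = 9.18
Sum of distinct covariances = 12.45
σ²_total = sum of item variances + 2·Σcov = 9.18 + 2 × 12.45 = 34.08
α = (7/6)·(1 − 9.18/34.08) = 0.852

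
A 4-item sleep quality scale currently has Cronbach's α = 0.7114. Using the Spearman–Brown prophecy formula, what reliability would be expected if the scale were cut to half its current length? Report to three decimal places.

predicted reliability = 0.552

Length factor m = 1/2
α' = m·α / (1 − (1−m)·α)
   = 1/2 × 0.7114 / (1 − (1 − 1/2) × 0.7114)
   = 0.3557 / 0.6443 = 0.552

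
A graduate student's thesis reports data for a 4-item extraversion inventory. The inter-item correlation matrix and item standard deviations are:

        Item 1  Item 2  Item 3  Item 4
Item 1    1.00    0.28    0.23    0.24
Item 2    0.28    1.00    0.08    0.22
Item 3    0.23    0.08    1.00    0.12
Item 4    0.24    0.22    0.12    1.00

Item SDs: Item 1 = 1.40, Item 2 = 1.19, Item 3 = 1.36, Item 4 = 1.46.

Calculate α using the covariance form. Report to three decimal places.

Σσ²ᵢ = 1.40² + 1.19² + 1.36² + 1.46² = 7.3573
Covariances σ_ij = r_ij · s_i · s_j:
  σ(Item 1,Item 2) = 0.28 × 1.40 × 1.19 = 0.4665
  σ(Item 1,Item 3) = 0.23 × 1.40 × 1.36 = 0.4379
  σ(Item 1,Item 4) = 0.24 × 1.40 × 1.46 = 0.4906
  σ(Item 2,Item 3) = 0.08 × 1.19 × 1.36 = 0.1295
  σ(Item 2,Item 4) = 0.22 × 1.19 × 1.46 = 0.3822
  σ(Item 3,Item 4) = 0.12 × 1.36 × 1.46 = 0.2383
σ²_T = Σσ²ᵢ + 2·Σσ_ij = 7.3573 + 2 × 2.1450 = 11.6473
α = (4/3)·(1 − 7.3573/11.6473) = 0.491

α = 0.491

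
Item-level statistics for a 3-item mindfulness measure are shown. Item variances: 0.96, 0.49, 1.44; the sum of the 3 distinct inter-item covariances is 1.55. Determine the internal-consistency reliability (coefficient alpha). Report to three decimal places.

Σσ²ᵢ = 0.96 + 0.49 + 1.44 = 2.89
Sum of distinct covariances = 1.55
σ²_total = Σσ²ᵢ + 2·Σcov = 2.89 + 2 × 1.55 = 5.99
α = (3/2)·(1 − 2.89/5.99) = 0.776

coefficient alpha = 0.776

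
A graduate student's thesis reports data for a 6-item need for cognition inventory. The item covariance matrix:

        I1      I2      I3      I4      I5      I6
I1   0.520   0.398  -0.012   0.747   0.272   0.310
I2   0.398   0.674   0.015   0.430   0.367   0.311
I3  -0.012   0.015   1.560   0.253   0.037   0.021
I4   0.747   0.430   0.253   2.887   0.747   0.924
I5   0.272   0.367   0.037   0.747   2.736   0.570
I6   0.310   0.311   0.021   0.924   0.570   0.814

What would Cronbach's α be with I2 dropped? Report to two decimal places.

α = 0.60

Remaining items: I1, I3, I4, I5, I6 (k = 5).
sum of item variances = 0.520 + 1.560 + 2.887 + 2.736 + 0.814 = 8.517
σ²_total = 8.517 + 2 × 3.869 = 16.255
α (item deleted) = (5/4)·(1 − 8.517/16.255) = 0.60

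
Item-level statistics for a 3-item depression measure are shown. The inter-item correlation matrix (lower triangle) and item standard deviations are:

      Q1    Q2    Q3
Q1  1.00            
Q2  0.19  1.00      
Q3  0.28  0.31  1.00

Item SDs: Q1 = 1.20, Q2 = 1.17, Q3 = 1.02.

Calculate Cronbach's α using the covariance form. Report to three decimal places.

Σσ²ᵢ = 1.20² + 1.17² + 1.02² = 3.8493
Covariances σ_ij = r_ij · s_i · s_j:
  σ(Q1,Q2) = 0.19 × 1.20 × 1.17 = 0.2668
  σ(Q1,Q3) = 0.28 × 1.20 × 1.02 = 0.3427
  σ(Q2,Q3) = 0.31 × 1.17 × 1.02 = 0.3700
σ²_T = Σσ²ᵢ + 2·Σσ_ij = 3.8493 + 2 × 0.9795 = 5.8083
α = (3/2)·(1 − 3.8493/5.8083) = 0.506

α = 0.506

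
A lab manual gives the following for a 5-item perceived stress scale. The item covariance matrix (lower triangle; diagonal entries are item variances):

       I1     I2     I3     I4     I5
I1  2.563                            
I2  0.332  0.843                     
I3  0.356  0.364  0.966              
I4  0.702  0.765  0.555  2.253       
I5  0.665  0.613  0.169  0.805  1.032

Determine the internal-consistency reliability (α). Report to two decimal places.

α = 0.73

Σσᵢ² = 2.563 + 0.843 + 0.966 + 2.253 + 1.032 = 7.657
Sum of the distinct covariances = 5.326
Var(T) = 7.657 + 2 × 5.326 = 18.309
α = (k/(k−1))·(1 − Σσᵢ²/Var(T)) = (5/4)·(1 − 7.657/18.309) = 0.73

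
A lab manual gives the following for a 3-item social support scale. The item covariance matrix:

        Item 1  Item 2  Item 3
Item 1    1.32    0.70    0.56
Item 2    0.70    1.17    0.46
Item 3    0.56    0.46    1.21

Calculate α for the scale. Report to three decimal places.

Σσᵢ² = 1.32 + 1.17 + 1.21 = 3.70
Σ_{i<j} σ_ij = 1.72
total variance = 3.70 + 2 × 1.72 = 7.14
α = (k/(k−1))·(1 − Σσᵢ²/total variance) = (3/2)·(1 − 3.70/7.14) = 0.723

α = 0.723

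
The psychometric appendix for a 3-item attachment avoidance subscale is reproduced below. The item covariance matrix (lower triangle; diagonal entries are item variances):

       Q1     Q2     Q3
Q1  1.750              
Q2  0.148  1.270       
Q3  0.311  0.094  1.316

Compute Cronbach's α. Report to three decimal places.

Σσᵢ² = 1.750 + 1.270 + 1.316 = 4.336
Σ_{i<j} σ_ij = 0.553
Var(T) = 4.336 + 2 × 0.553 = 5.442
α = (k/(k−1))·(1 − Σσᵢ²/Var(T)) = (3/2)·(1 − 4.336/5.442) = 0.305

Cronbach's α = 0.305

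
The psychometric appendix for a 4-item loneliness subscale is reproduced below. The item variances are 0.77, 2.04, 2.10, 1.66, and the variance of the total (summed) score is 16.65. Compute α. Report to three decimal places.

sum of item variances = 0.77 + 2.04 + 2.10 + 1.66 = 6.57
α = (k/(k−1))·(1 − sum of item variances/total variance) = (4/3)·(1 − 6.57/16.65) = 0.807

α = 0.807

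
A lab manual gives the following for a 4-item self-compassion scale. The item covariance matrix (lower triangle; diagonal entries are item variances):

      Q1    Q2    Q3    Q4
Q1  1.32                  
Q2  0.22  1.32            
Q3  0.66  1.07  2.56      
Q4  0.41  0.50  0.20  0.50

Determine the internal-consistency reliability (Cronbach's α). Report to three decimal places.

sum of item variances = 1.32 + 1.32 + 2.56 + 0.50 = 5.70
Σ_{i<j} σ_ij = 3.06
σ²_T = 5.70 + 2 × 3.06 = 11.82
α = (k/(k−1))·(1 − sum of item variances/σ²_T) = (4/3)·(1 − 5.70/11.82) = 0.690

Cronbach's α = 0.690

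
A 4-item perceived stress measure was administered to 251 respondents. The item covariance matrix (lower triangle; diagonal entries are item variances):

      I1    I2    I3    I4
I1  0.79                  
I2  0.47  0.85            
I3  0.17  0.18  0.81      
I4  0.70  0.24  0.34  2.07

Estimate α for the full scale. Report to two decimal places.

α = 0.64

Σσ²ᵢ = 0.79 + 0.85 + 0.81 + 2.07 = 4.52
Σ_{i<j} σ_ij = 2.10
Var(T) = 4.52 + 2 × 2.10 = 8.72
α = (k/(k−1))·(1 − Σσ²ᵢ/Var(T)) = (4/3)·(1 − 4.52/8.72) = 0.64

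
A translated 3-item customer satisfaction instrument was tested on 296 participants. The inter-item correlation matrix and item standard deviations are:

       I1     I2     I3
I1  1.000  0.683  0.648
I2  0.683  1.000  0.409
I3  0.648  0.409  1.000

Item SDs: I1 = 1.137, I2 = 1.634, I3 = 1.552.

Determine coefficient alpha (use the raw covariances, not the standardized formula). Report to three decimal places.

coefficient alpha = 0.780

Σσ²ᵢ = 1.137² + 1.634² + 1.552² = 6.3714
Covariances σ_ij = r_ij · s_i · s_j:
  σ(I1,I2) = 0.683 × 1.137 × 1.634 = 1.2689
  σ(I1,I3) = 0.648 × 1.137 × 1.552 = 1.1435
  σ(I2,I3) = 0.409 × 1.634 × 1.552 = 1.0372
σ²_T = Σσ²ᵢ + 2·Σσ_ij = 6.3714 + 2 × 3.4496 = 13.2706
α = (3/2)·(1 − 6.3714/13.2706) = 0.780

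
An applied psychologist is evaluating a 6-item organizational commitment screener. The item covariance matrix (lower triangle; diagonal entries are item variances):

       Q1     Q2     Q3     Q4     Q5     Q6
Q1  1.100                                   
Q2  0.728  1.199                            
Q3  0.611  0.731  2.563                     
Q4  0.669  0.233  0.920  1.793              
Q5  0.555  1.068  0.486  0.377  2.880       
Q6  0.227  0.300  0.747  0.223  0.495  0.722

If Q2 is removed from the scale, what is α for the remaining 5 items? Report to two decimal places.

Remaining items: Q1, Q3, Q4, Q5, Q6 (k = 5).
sum of item variances = 1.100 + 2.563 + 1.793 + 2.880 + 0.722 = 9.058
σ²_total = 9.058 + 2 × 5.310 = 19.678
α (item deleted) = (5/4)·(1 − 9.058/19.678) = 0.67

α = 0.67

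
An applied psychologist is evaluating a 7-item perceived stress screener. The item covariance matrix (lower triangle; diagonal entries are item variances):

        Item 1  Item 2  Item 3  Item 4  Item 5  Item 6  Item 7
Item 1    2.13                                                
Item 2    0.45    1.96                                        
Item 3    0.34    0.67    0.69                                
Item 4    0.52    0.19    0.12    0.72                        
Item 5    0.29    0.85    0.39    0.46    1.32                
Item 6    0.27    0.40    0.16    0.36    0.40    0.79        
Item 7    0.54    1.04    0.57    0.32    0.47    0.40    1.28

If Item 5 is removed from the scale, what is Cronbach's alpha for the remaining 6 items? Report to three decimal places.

Remaining items: Item 1, Item 2, Item 3, Item 4, Item 6, Item 7 (k = 6).
Σσᵢ² = 2.13 + 1.96 + 0.69 + 0.72 + 0.79 + 1.28 = 7.57
σ²_T = 7.57 + 2 × 6.35 = 20.27
α (item deleted) = (6/5)·(1 − 7.57/20.27) = 0.752

α = 0.752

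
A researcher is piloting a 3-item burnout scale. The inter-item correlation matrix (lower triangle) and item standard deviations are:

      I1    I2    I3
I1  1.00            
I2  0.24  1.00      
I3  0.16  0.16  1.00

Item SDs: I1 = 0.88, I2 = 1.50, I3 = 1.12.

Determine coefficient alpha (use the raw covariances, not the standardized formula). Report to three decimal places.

α = 0.387

Σσ²ᵢ = 0.88² + 1.50² + 1.12² = 4.2788
Covariances σ_ij = r_ij · s_i · s_j:
  σ(I1,I2) = 0.24 × 0.88 × 1.50 = 0.3168
  σ(I1,I3) = 0.16 × 0.88 × 1.12 = 0.1577
  σ(I2,I3) = 0.16 × 1.50 × 1.12 = 0.2688
σ²_T = Σσ²ᵢ + 2·Σσ_ij = 4.2788 + 2 × 0.7433 = 5.7654
α = (3/2)·(1 − 4.2788/5.7654) = 0.387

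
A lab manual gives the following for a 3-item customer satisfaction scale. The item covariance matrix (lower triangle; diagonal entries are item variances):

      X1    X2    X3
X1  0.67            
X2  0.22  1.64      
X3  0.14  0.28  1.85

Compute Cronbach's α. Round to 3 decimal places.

α = 0.353

Σσᵢ² = 0.67 + 1.64 + 1.85 = 4.16
Sum of off-diagonal covariances = 0.64
σ²_T = 4.16 + 2 × 0.64 = 5.44
α = (k/(k−1))·(1 − Σσᵢ²/σ²_T) = (3/2)·(1 − 4.16/5.44) = 0.353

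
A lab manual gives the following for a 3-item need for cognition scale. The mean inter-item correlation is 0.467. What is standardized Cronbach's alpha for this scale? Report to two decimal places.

Standardized α = k·r̄ / (1 + (k−1)·r̄) = 3 × 0.467 / (1 + 2 × 0.467)
  = 1.4010 / 1.9340 = 0.72

α = 0.72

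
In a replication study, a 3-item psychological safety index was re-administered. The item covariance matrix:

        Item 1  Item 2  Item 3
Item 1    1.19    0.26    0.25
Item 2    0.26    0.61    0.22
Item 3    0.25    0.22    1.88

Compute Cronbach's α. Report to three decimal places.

Cronbach's α = 0.426

Σσᵢ² = 1.19 + 0.61 + 1.88 = 3.68
Sum of the distinct covariances = 0.73
σ²_total = 3.68 + 2 × 0.73 = 5.14
α = (k/(k−1))·(1 − Σσᵢ²/σ²_total) = (3/2)·(1 − 3.68/5.14) = 0.426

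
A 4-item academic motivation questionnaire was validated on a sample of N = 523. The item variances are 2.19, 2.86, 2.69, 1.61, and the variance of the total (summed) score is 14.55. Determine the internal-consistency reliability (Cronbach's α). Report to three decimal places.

α = 0.477

Σσ²ᵢ = 2.19 + 2.86 + 2.69 + 1.61 = 9.35
α = (k/(k−1))·(1 − Σσ²ᵢ/Var(T)) = (4/3)·(1 − 9.35/14.55) = 0.477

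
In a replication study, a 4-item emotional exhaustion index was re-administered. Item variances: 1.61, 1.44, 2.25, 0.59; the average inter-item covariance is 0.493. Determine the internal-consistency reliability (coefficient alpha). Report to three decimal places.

coefficient alpha = 0.668

Σσ²ᵢ = 1.61 + 1.44 + 2.25 + 0.59 = 5.89
Sum of the 6 distinct covariances = 6 × 0.493 = 2.958
Var(T) = Σσ²ᵢ + 2·Σcov = 5.89 + 2 × 2.958 = 11.806
α = (4/3)·(1 − 5.89/11.806) = 0.668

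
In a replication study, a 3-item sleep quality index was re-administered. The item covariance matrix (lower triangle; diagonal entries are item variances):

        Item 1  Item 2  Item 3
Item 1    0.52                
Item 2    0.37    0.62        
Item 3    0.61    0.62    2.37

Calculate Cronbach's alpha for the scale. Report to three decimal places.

Cronbach's alpha = 0.715

Σσᵢ² = 0.52 + 0.62 + 2.37 = 3.51
Sum of off-diagonal covariances = 1.60
σ²_T = 3.51 + 2 × 1.60 = 6.71
α = (k/(k−1))·(1 − Σσᵢ²/σ²_T) = (3/2)·(1 − 3.51/6.71) = 0.715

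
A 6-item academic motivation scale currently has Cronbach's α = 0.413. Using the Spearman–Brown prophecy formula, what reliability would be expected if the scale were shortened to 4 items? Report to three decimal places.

predicted reliability = 0.319

Length factor m = 4/6 = 0.6667
α' = m·α / (1 − (1−m)·α)
   = 4/6 × 0.413 / (1 − (1 − 4/6) × 0.413)
   = 0.2753 / 0.8623 = 0.319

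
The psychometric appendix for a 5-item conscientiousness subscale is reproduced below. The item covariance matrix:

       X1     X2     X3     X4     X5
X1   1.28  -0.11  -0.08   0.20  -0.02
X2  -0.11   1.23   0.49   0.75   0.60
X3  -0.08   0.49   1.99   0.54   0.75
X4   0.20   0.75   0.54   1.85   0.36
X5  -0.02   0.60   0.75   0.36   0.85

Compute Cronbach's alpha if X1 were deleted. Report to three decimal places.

α = 0.721

Remaining items: X2, X3, X4, X5 (k = 4).
Σσ²ᵢ = 1.23 + 1.99 + 1.85 + 0.85 = 5.92
Var(T) = 5.92 + 2 × 3.49 = 12.90
α (item deleted) = (4/3)·(1 − 5.92/12.90) = 0.721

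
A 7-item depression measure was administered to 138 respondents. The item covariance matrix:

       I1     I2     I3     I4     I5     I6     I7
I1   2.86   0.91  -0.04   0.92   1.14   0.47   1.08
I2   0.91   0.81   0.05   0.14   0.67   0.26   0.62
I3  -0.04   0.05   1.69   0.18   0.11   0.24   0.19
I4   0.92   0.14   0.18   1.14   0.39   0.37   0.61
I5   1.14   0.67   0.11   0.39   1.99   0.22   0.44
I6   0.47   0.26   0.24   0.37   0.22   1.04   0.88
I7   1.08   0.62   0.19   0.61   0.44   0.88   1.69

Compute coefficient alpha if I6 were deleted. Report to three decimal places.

Remaining items: I1, I2, I3, I4, I5, I7 (k = 6).
Σσ²ᵢ = 2.86 + 0.81 + 1.69 + 1.14 + 1.99 + 1.69 = 10.18
total variance = 10.18 + 2 × 7.41 = 25.00
α (item deleted) = (6/5)·(1 − 10.18/25.00) = 0.711

coefficient alpha = 0.711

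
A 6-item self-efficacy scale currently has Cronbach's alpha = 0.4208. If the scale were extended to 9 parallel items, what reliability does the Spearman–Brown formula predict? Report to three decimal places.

Length factor m = 9/6 = 1.5000
α' = m·α / (1 + (m−1)·α)
   = 9/6 × 0.4208 / (1 + (9/6 − 1) × 0.4208)
   = 0.6312 / 1.2104 = 0.521

predicted reliability = 0.521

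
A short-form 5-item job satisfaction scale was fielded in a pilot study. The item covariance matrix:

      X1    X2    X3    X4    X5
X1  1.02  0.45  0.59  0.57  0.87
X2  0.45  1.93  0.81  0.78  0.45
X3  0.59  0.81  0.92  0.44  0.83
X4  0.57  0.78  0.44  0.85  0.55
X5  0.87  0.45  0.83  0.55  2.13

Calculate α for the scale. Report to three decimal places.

Σσ²ᵢ = 1.02 + 1.93 + 0.92 + 0.85 + 2.13 = 6.85
Sum of off-diagonal covariances = 6.34
σ²_total = 6.85 + 2 × 6.34 = 19.53
α = (k/(k−1))·(1 − Σσ²ᵢ/σ²_total) = (5/4)·(1 − 6.85/19.53) = 0.812

α = 0.812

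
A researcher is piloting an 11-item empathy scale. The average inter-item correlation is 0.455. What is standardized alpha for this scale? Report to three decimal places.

standardized alpha = 0.902

Standardized α = k·r̄ / (1 + (k−1)·r̄) = 11 × 0.455 / (1 + 10 × 0.455)
  = 5.0050 / 5.5500 = 0.902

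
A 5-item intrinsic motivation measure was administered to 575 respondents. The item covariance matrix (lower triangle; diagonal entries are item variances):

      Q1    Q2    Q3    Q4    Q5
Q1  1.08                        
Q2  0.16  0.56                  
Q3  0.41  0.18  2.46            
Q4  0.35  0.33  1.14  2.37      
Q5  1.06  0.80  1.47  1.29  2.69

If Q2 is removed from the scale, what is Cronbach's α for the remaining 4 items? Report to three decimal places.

Cronbach's α = 0.761

Remaining items: Q1, Q3, Q4, Q5 (k = 4).
ΣVar(i) = 1.08 + 2.46 + 2.37 + 2.69 = 8.60
Var(T) = 8.60 + 2 × 5.72 = 20.04
α (item deleted) = (4/3)·(1 − 8.60/20.04) = 0.761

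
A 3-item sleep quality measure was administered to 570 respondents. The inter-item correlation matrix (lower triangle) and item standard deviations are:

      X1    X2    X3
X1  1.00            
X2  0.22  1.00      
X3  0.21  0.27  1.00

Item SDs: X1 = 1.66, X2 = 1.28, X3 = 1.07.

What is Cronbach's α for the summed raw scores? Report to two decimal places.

Σσ²ᵢ = 1.66² + 1.28² + 1.07² = 5.5389
Covariances σ_ij = r_ij · s_i · s_j:
  σ(X1,X2) = 0.22 × 1.66 × 1.28 = 0.4675
  σ(X1,X3) = 0.21 × 1.66 × 1.07 = 0.3730
  σ(X2,X3) = 0.27 × 1.28 × 1.07 = 0.3698
σ²_T = Σσ²ᵢ + 2·Σσ_ij = 5.5389 + 2 × 1.2103 = 7.9595
α = (3/2)·(1 − 5.5389/7.9595) = 0.46

α = 0.46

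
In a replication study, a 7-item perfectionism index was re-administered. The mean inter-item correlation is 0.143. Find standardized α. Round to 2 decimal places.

α = 0.54

Standardized α = k·r̄ / (1 + (k−1)·r̄) = 7 × 0.143 / (1 + 6 × 0.143)
  = 1.0010 / 1.8580 = 0.54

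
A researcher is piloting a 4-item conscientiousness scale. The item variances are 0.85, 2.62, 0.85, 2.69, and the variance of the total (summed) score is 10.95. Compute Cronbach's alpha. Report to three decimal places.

Σσᵢ² = 0.85 + 2.62 + 0.85 + 2.69 = 7.01
α = (k/(k−1))·(1 − Σσᵢ²/total variance) = (4/3)·(1 − 7.01/10.95) = 0.480

Cronbach's alpha = 0.480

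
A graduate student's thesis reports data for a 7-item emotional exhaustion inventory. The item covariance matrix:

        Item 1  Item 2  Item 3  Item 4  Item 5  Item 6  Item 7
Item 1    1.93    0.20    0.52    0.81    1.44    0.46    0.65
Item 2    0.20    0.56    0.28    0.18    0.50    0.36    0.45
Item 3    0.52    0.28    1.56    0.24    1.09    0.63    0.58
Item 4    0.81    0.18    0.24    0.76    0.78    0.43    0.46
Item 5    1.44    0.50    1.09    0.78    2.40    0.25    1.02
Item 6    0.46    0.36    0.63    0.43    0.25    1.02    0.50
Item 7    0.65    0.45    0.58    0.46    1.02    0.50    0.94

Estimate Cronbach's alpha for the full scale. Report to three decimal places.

Cronbach's alpha = 0.841

Σσᵢ² = 1.93 + 0.56 + 1.56 + 0.76 + 2.40 + 1.02 + 0.94 = 9.17
Σ_{i<j} σ_ij = 11.83
total variance = 9.17 + 2 × 11.83 = 32.83
α = (k/(k−1))·(1 − Σσᵢ²/total variance) = (7/6)·(1 − 9.17/32.83) = 0.841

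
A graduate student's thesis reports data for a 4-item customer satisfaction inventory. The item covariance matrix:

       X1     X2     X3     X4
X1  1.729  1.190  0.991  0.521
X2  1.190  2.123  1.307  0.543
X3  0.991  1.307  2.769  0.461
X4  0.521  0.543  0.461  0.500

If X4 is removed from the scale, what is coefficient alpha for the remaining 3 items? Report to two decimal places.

coefficient alpha = 0.77

Remaining items: X1, X2, X3 (k = 3).
ΣVar(i) = 1.729 + 2.123 + 2.769 = 6.621
σ²_T = 6.621 + 2 × 3.488 = 13.597
α (item deleted) = (3/2)·(1 − 6.621/13.597) = 0.77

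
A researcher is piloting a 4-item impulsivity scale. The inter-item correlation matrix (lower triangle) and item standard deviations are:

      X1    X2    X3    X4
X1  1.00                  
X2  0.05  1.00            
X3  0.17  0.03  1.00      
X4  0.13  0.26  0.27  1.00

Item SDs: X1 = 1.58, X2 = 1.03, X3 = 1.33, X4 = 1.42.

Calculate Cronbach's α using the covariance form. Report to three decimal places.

Σσ²ᵢ = 1.58² + 1.03² + 1.33² + 1.42² = 7.3426
Covariances σ_ij = r_ij · s_i · s_j:
  σ(X1,X2) = 0.05 × 1.58 × 1.03 = 0.0814
  σ(X1,X3) = 0.17 × 1.58 × 1.33 = 0.3572
  σ(X1,X4) = 0.13 × 1.58 × 1.42 = 0.2917
  σ(X2,X3) = 0.03 × 1.03 × 1.33 = 0.0411
  σ(X2,X4) = 0.26 × 1.03 × 1.42 = 0.3803
  σ(X3,X4) = 0.27 × 1.33 × 1.42 = 0.5099
σ²_T = Σσ²ᵢ + 2·Σσ_ij = 7.3426 + 2 × 1.6616 = 10.6658
α = (4/3)·(1 − 7.3426/10.6658) = 0.415

α = 0.415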